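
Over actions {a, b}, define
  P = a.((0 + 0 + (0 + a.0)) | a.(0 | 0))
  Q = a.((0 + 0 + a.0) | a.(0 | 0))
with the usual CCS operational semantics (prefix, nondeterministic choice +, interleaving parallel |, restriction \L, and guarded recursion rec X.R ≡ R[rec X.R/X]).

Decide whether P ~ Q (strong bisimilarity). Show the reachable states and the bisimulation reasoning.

Reachable graph of P (5 states):
  p0 = a.((0 + 0 + (0 + a.0)) | a.(0 | 0)) ⊢ =a=> p1
  p1 = (0 + 0 + (0 + a.0)) | a.(0 | 0) ⊢ =a=> p2, =a=> p3
  p2 = (0 + 0 + (0 + a.0)) | (0 | 0) ⊢ =a=> p4
  p3 = 0 | a.(0 | 0) ⊢ =a=> p4
  p4 = 0 | (0 | 0) ⊢ ∅
Reachable graph of Q (5 states):
  q0 = a.((0 + 0 + a.0) | a.(0 | 0)) ⊢ =a=> q1
  q1 = (0 + 0 + a.0) | a.(0 | 0) ⊢ =a=> q2, =a=> q3
  q2 = (0 + 0 + a.0) | (0 | 0) ⊢ =a=> q4
  q3 = 0 | a.(0 | 0) ⊢ =a=> q4
  q4 = 0 | (0 | 0) ⊢ ∅
Bisimilarity quotient blocks:
  B0 = {p0, q0}
  B1 = {p1, q1}
  B2 = {p2, p3, q2, q3}
  B3 = {p4, q4}
p0 ∈ B0, q0 ∈ B0 → same block

YES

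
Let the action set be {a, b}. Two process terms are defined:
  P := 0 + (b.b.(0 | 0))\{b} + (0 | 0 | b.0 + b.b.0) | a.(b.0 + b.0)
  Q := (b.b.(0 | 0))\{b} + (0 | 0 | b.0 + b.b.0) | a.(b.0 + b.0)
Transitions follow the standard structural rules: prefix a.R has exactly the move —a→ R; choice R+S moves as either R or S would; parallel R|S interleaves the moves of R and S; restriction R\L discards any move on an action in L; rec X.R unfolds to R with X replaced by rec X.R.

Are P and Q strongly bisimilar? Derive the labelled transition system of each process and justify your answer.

P ~ Q

P's transition system — 12 states:
  p0 = 0 + (b.b.(0 | 0))\{b} + (0 | 0 | b.0 + b.b.0) | a.(b.0 + b.0) → --a--▸ p1, --b--▸ p2, --b--▸ p3
  p1 = (0 | 0 | b.0 + b.b.0) | (b.0 + b.0) → --b--▸ p4, --b--▸ p5, --b--▸ p6
  p2 = 0 | 0 | 0 | a.(b.0 + b.0) → --a--▸ p5
  p3 = b.0 | a.(b.0 + b.0) → --a--▸ p6, --b--▸ p7
  p4 = (0 | 0 | b.0 + b.b.0) | 0 → --b--▸ p8, --b--▸ p9
  p5 = 0 | 0 | 0 | (b.0 + b.0) → --b--▸ p8
  p6 = b.0 | (b.0 + b.0) → --b--▸ p10, --b--▸ p9
  p7 = 0 | a.(b.0 + b.0) → --a--▸ p10
  p8 = 0 | 0 | 0 | 0 → deadlocked
  p9 = b.0 | 0 → --b--▸ p11
  p10 = 0 | (b.0 + b.0) → --b--▸ p11
  p11 = 0 | 0 → deadlocked
Q's transition system — 12 states:
  q0 = (b.b.(0 | 0))\{b} + (0 | 0 | b.0 + b.b.0) | a.(b.0 + b.0) → --a--▸ q1, --b--▸ q2, --b--▸ q3
  q1 = (0 | 0 | b.0 + b.b.0) | (b.0 + b.0) → --b--▸ q4, --b--▸ q5, --b--▸ q6
  q2 = 0 | 0 | 0 | a.(b.0 + b.0) → --a--▸ q5
  q3 = b.0 | a.(b.0 + b.0) → --a--▸ q6, --b--▸ q7
  q4 = (0 | 0 | b.0 + b.b.0) | 0 → --b--▸ q8, --b--▸ q9
  q5 = 0 | 0 | 0 | (b.0 + b.0) → --b--▸ q8
  q6 = b.0 | (b.0 + b.0) → --b--▸ q10, --b--▸ q9
  q7 = 0 | a.(b.0 + b.0) → --a--▸ q10
  q8 = 0 | 0 | 0 | 0 → deadlocked
  q9 = b.0 | 0 → --b--▸ q11
  q10 = 0 | (b.0 + b.0) → --b--▸ q11
  q11 = 0 | 0 → deadlocked
Coarsest stable partition (strong bisimilarity classes):
  B0 = {p0, q0}
  B1 = {p3, q3}
  B2 = {p2, p7, q2, q7}
  B3 = {p10, p5, p9, q10, q5, q9}
  B4 = {p11, p8, q11, q8}
  B5 = {p6, q6}
  B6 = {p1, q1}
  B7 = {p4, q4}
p0 ∈ B0, q0 ∈ B0 → same block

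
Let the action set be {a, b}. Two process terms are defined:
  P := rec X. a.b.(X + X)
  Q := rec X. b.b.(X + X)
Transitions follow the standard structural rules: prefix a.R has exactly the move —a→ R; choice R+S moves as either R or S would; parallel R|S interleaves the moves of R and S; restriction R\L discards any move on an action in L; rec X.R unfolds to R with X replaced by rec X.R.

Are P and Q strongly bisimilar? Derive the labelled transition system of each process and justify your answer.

Reachable graph of P (3 states):
  p0 = rec X. a.b.(X + X) → -a-> p1
  p1 = b.((rec X. a.b.(X + X)) + (rec X. a.b.(X + X))) → -b-> p2
  p2 = (rec X. a.b.(X + X)) + (rec X. a.b.(X + X)) → -a-> p1
Reachable graph of Q (3 states):
  q0 = rec X. b.b.(X + X) → -b-> q1
  q1 = b.((rec X. b.b.(X + X)) + (rec X. b.b.(X + X))) → -b-> q2
  q2 = (rec X. b.b.(X + X)) + (rec X. b.b.(X + X)) → -b-> q1
Bisimilarity quotient blocks:
  B0 = {p0, p2}
  B1 = {p1}
  B2 = {q0, q1, q2}
p0 ∈ B0, q0 ∈ B2 → different blocks

NO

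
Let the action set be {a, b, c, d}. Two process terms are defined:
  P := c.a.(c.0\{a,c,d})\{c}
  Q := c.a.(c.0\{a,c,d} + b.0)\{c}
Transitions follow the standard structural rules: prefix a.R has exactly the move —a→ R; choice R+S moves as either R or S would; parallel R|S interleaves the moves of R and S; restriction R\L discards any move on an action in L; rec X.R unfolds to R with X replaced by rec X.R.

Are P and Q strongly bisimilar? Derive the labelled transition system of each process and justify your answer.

not bisimilar

LTS(P): 3 reachable states
  m0 = c.a.(c.0\{a,c,d})\{c} :: ··c··> m1
  m1 = a.(c.0\{a,c,d})\{c} :: ··a··> m2
  m2 = (c.0\{a,c,d})\{c} :: stopped
LTS(Q): 4 reachable states
  n0 = c.a.(c.0\{a,c,d} + b.0)\{c} :: ··c··> n1
  n1 = a.(c.0\{a,c,d} + b.0)\{c} :: ··a··> n2
  n2 = (c.0\{a,c,d} + b.0)\{c} :: ··b··> n3
  n3 = 0\{c} :: stopped
Bisimilarity quotient blocks:
  B0 = {m0}
  B1 = {m1}
  B2 = {m2, n3}
  B3 = {n0}
  B4 = {n1}
  B5 = {n2}
m0 ∈ B0, n0 ∈ B3 → different blocks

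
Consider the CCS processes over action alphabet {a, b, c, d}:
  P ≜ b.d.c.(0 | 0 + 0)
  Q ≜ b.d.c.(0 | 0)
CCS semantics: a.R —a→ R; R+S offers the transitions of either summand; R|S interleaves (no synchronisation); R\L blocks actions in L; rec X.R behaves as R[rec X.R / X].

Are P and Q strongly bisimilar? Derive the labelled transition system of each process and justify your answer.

bisimilar

P's transition system — 4 states:
  m0 = b.d.c.(0 | 0 + 0) :: =b=> m1
  m1 = d.c.(0 | 0 + 0) :: =d=> m2
  m2 = c.(0 | 0 + 0) :: =c=> m3
  m3 = 0 | 0 + 0 :: (no moves)
Q's transition system — 4 states:
  n0 = b.d.c.(0 | 0) :: =b=> n1
  n1 = d.c.(0 | 0) :: =d=> n2
  n2 = c.(0 | 0) :: =c=> n3
  n3 = 0 | 0 :: (no moves)
Partition-refinement fixed point:
  B0 = {m0, n0}
  B1 = {m1, n1}
  B2 = {m2, n2}
  B3 = {m3, n3}
m0 ∈ B0, n0 ∈ B0 → same block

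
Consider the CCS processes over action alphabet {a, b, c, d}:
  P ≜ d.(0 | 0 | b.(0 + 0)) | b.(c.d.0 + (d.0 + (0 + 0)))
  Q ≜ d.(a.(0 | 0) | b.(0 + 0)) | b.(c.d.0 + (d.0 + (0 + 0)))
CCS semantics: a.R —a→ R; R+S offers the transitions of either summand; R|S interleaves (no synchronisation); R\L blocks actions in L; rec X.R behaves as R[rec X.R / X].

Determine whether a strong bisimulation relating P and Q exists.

Reachable graph of P (12 states):
  m0 = d.(0 | 0 | b.(0 + 0)) | b.(c.d.0 + (d.0 + (0 + 0))) has moves -b-> m1, -d-> m2
  m1 = d.(0 | 0 | b.(0 + 0)) | (c.d.0 + (d.0 + (0 + 0))) has moves -c-> m3, -d-> m4, -d-> m5
  m2 = 0 | 0 | b.(0 + 0) | b.(c.d.0 + (d.0 + (0 + 0))) has moves -b-> m4, -b-> m6
  m3 = d.(0 | 0 | b.(0 + 0)) | d.0 has moves -d-> m5, -d-> m7
  m4 = 0 | 0 | b.(0 + 0) | (c.d.0 + (d.0 + (0 + 0))) has moves -b-> m8, -c-> m7, -d-> m9
  m5 = d.(0 | 0 | b.(0 + 0)) | 0 has moves -d-> m9
  m6 = 0 | 0 | (0 + 0) | b.(c.d.0 + (d.0 + (0 + 0))) has moves -b-> m8
  m7 = 0 | 0 | b.(0 + 0) | d.0 has moves -b-> m10, -d-> m9
  m8 = 0 | 0 | (0 + 0) | (c.d.0 + (d.0 + (0 + 0))) has moves -c-> m10, -d-> m11
  m9 = 0 | 0 | b.(0 + 0) | 0 has moves -b-> m11
  m10 = 0 | 0 | (0 + 0) | d.0 has moves -d-> m11
  m11 = 0 | 0 | (0 + 0) | 0 has moves ·
Reachable graph of Q (20 states):
  n0 = d.(a.(0 | 0) | b.(0 + 0)) | b.(c.d.0 + (d.0 + (0 + 0))) has moves -b-> n1, -d-> n2
  n1 = d.(a.(0 | 0) | b.(0 + 0)) | (c.d.0 + (d.0 + (0 + 0))) has moves -c-> n3, -d-> n4, -d-> n5
  n2 = a.(0 | 0) | b.(0 + 0) | b.(c.d.0 + (d.0 + (0 + 0))) has moves -a-> n6, -b-> n4, -b-> n7
  n3 = d.(a.(0 | 0) | b.(0 + 0)) | d.0 has moves -d-> n5, -d-> n8
  n4 = a.(0 | 0) | b.(0 + 0) | (c.d.0 + (d.0 + (0 + 0))) has moves -a-> n9, -b-> n10, -c-> n8, -d-> n11
  n5 = d.(a.(0 | 0) | b.(0 + 0)) | 0 has moves -d-> n11
  n6 = 0 | 0 | b.(0 + 0) | b.(c.d.0 + (d.0 + (0 + 0))) has moves -b-> n12, -b-> n9
  n7 = a.(0 | 0) | (0 + 0) | b.(c.d.0 + (d.0 + (0 + 0))) has moves -a-> n12, -b-> n10
  n8 = a.(0 | 0) | b.(0 + 0) | d.0 has moves -a-> n13, -b-> n14, -d-> n11
  n9 = 0 | 0 | b.(0 + 0) | (c.d.0 + (d.0 + (0 + 0))) has moves -b-> n15, -c-> n13, -d-> n16
  n10 = a.(0 | 0) | (0 + 0) | (c.d.0 + (d.0 + (0 + 0))) has moves -a-> n15, -c-> n14, -d-> n17
  n11 = a.(0 | 0) | b.(0 + 0) | 0 has moves -a-> n16, -b-> n17
  n12 = 0 | 0 | (0 + 0) | b.(c.d.0 + (d.0 + (0 + 0))) has moves -b-> n15
  n13 = 0 | 0 | b.(0 + 0) | d.0 has moves -b-> n18, -d-> n16
  n14 = a.(0 | 0) | (0 + 0) | d.0 has moves -a-> n18, -d-> n17
  n15 = 0 | 0 | (0 + 0) | (c.d.0 + (d.0 + (0 + 0))) has moves -c-> n18, -d-> n19
  n16 = 0 | 0 | b.(0 + 0) | 0 has moves -b-> n19
  n17 = a.(0 | 0) | (0 + 0) | 0 has moves -a-> n19
  n18 = 0 | 0 | (0 + 0) | d.0 has moves -d-> n19
  n19 = 0 | 0 | (0 + 0) | 0 has moves ·
Partition-refinement fixed point:
  B0 = {m0}
  B1 = {m1}
  B2 = {m3}
  B3 = {m7, n13}
  B4 = {m10, n18}
  B5 = {m11, n19}
  B6 = {m9, n16}
  B7 = {m5}
  B8 = {m4, n9}
  B9 = {m8, n15}
  B10 = {m2, n6}
  B11 = {m6, n12}
  B12 = {n0}
  B13 = {n2}
  B14 = {n7}
  B15 = {n10}
  B16 = {n17}
  B17 = {n14}
  B18 = {n4}
  B19 = {n8}
  B20 = {n11}
  B21 = {n1}
  B22 = {n3}
  B23 = {n5}
m0 ∈ B0, n0 ∈ B12 → different blocks

P ≁ Q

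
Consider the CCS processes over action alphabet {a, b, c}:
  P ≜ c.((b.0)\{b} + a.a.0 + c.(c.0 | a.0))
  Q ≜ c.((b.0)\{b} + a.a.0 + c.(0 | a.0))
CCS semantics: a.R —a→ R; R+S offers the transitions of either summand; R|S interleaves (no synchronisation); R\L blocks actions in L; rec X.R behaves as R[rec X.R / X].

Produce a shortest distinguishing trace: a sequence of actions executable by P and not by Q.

ccc

P's transition system — 8 states:
  s0 = c.((b.0)\{b} + a.a.0 + c.(c.0 | a.0)) has moves --c--▸ s1
  s1 = (b.0)\{b} + a.a.0 + c.(c.0 | a.0) has moves --a--▸ s2, --c--▸ s3
  s2 = a.0 has moves --a--▸ s4
  s3 = c.0 | a.0 has moves --a--▸ s5, --c--▸ s6
  s4 = 0 has moves ∅
  s5 = c.0 | 0 has moves --c--▸ s7
  s6 = 0 | a.0 has moves --a--▸ s7
  s7 = 0 | 0 has moves ∅
Q's transition system — 6 states:
  t0 = c.((b.0)\{b} + a.a.0 + c.(0 | a.0)) has moves --c--▸ t1
  t1 = (b.0)\{b} + a.a.0 + c.(0 | a.0) has moves --a--▸ t2, --c--▸ t3
  t2 = a.0 has moves --a--▸ t4
  t3 = 0 | a.0 has moves --a--▸ t5
  t4 = 0 has moves ∅
  t5 = 0 | 0 has moves ∅
Trace ⟨ccc⟩ through P, begin at {s0}:
  after c @ step 1: {s1}
  after c @ step 2: {s3}
  after c @ step 3: {s6}
  — P admits the full trace.
Trace ⟨ccc⟩ through Q, begin at {t0}:
  after c @ step 1: {t1}
  after c @ step 2: {t3}
  after c @ step 3: ∅  — Q cannot continue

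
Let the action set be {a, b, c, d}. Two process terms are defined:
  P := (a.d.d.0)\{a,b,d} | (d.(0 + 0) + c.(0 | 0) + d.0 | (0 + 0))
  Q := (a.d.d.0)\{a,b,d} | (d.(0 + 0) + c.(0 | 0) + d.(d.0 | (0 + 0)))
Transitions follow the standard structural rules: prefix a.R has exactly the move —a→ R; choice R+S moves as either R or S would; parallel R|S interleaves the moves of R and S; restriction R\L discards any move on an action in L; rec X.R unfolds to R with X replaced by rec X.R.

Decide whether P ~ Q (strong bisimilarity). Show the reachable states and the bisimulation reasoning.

P ≁ Q

LTS(P): 4 reachable states
  u0 = (a.d.d.0)\{a,b,d} | (d.(0 + 0) + c.(0 | 0) + d.0 | (0 + 0)) | -c-> u1, -d-> u2, -d-> u3
  u1 = (a.d.d.0)\{a,b,d} | (0 | 0) | ∅
  u2 = (a.d.d.0)\{a,b,d} | (0 + 0) | ∅
  u3 = (a.d.d.0)\{a,b,d} | (0 | (0 + 0)) | ∅
LTS(Q): 5 reachable states
  v0 = (a.d.d.0)\{a,b,d} | (d.(0 + 0) + c.(0 | 0) + d.(d.0 | (0 + 0))) | -c-> v1, -d-> v2, -d-> v3
  v1 = (a.d.d.0)\{a,b,d} | (0 | 0) | ∅
  v2 = (a.d.d.0)\{a,b,d} | (0 + 0) | ∅
  v3 = (a.d.d.0)\{a,b,d} | (d.0 | (0 + 0)) | -d-> v4
  v4 = (a.d.d.0)\{a,b,d} | (0 | (0 + 0)) | ∅
Bisimilarity quotient blocks:
  B0 = {u0}
  B1 = {u1, u2, u3, v1, v2, v4}
  B2 = {v0}
  B3 = {v3}
u0 ∈ B0, v0 ∈ B2 → different blocks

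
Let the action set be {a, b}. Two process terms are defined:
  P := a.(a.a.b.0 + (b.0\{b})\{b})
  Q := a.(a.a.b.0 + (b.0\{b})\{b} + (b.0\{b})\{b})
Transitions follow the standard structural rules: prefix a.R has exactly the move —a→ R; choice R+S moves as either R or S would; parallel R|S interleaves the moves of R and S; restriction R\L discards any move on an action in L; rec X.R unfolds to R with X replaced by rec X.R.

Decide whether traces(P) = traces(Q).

trace-equivalent

LTS(P): 5 reachable states
  m0 = a.(a.a.b.0 + (b.0\{b})\{b}) :: =a=> m1
  m1 = a.a.b.0 + (b.0\{b})\{b} :: =a=> m2
  m2 = a.b.0 :: =a=> m3
  m3 = b.0 :: =b=> m4
  m4 = 0 :: deadlocked
LTS(Q): 5 reachable states
  n0 = a.(a.a.b.0 + (b.0\{b})\{b} + (b.0\{b})\{b}) :: =a=> n1
  n1 = a.a.b.0 + (b.0\{b})\{b} + (b.0\{b})\{b} :: =a=> n2
  n2 = a.b.0 :: =a=> n3
  n3 = b.0 :: =b=> n4
  n4 = 0 :: deadlocked
Coarsest stable partition (strong bisimilarity classes):
  B0 = {m0, n0}
  B1 = {m1, n1}
  B2 = {m2, n2}
  B3 = {m3, n3}
  B4 = {m4, n4}
m0 ∈ B0, n0 ∈ B0 → same block
Bisimilar ⇒ trace-equivalent.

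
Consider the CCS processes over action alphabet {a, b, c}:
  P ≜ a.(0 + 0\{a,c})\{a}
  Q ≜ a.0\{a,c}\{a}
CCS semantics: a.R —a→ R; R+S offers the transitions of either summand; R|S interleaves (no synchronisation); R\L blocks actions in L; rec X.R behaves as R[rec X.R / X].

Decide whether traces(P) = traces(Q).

Reachable graph of P (2 states):
  u0 = a.(0 + 0\{a,c})\{a} → —a→ u1
  u1 = (0 + 0\{a,c})\{a} → stopped
Reachable graph of Q (2 states):
  v0 = a.0\{a,c}\{a} → —a→ v1
  v1 = 0\{a,c}\{a} → stopped
Coarsest stable partition (strong bisimilarity classes):
  B0 = {u0, v0}
  B1 = {u1, v1}
u0 ∈ B0, v0 ∈ B0 → same block
Bisimilar ⇒ trace-equivalent.

YES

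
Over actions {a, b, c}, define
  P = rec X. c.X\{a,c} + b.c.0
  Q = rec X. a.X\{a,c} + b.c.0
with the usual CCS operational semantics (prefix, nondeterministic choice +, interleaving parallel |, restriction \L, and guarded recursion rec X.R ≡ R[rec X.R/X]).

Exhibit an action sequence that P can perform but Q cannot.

c

LTS(P): 5 reachable states
  s0 = rec X. c.X\{a,c} + b.c.0 :: ··b··> s1, ··c··> s2
  s1 = c.0 :: ··c··> s3
  s2 = (rec X. c.X\{a,c} + b.c.0)\{a,c} :: ··b··> s4
  s3 = 0 :: stopped
  s4 = (c.0)\{a,c} :: stopped
LTS(Q): 5 reachable states
  t0 = rec X. a.X\{a,c} + b.c.0 :: ··a··> t1, ··b··> t2
  t1 = (rec X. a.X\{a,c} + b.c.0)\{a,c} :: ··b··> t3
  t2 = c.0 :: ··c··> t4
  t3 = (c.0)\{a,c} :: stopped
  t4 = 0 :: stopped
Run σ = ⟨c⟩ on P: start {s0}
  [1] c ⇒ {s2}
  ✓ P
Run σ = ⟨c⟩ on Q: start {t0}
  [1] c ⇒ ∅  — Q cannot continue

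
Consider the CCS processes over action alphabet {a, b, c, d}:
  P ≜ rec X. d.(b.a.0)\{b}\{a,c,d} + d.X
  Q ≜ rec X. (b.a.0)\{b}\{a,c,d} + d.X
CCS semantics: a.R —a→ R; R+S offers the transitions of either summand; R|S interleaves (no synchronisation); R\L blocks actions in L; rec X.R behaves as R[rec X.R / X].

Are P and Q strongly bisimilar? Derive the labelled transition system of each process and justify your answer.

NO

Reachable graph of P (2 states):
  s0 = rec X. d.(b.a.0)\{b}\{a,c,d} + d.X ⊢ ··d··> s0, ··d··> s1
  s1 = (b.a.0)\{b}\{a,c,d} ⊢ (no moves)
Reachable graph of Q (1 states):
  t0 = rec X. (b.a.0)\{b}\{a,c,d} + d.X ⊢ ··d··> t0
Bisimilarity quotient blocks:
  B0 = {s0}
  B1 = {s1}
  B2 = {t0}
s0 ∈ B0, t0 ∈ B2 → different blocks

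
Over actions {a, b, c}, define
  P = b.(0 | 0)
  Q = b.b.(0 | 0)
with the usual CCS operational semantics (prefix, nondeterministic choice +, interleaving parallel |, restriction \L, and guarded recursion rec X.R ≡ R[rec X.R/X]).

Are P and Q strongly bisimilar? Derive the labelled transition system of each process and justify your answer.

P's transition system — 2 states:
  u0 = b.(0 | 0) | —b→ u1
  u1 = 0 | 0 | ·
Q's transition system — 3 states:
  v0 = b.b.(0 | 0) | —b→ v1
  v1 = b.(0 | 0) | —b→ v2
  v2 = 0 | 0 | ·
Bisimilarity quotient blocks:
  B0 = {u0, v1}
  B1 = {u1, v2}
  B2 = {v0}
u0 ∈ B0, v0 ∈ B2 → different blocks

NO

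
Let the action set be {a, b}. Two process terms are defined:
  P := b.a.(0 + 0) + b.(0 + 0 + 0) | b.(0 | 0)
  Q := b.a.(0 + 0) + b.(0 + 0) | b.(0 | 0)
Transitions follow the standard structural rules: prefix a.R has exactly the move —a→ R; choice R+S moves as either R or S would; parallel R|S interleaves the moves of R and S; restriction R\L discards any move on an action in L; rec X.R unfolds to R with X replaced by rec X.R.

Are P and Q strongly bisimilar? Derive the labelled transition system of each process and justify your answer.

Reachable graph of P (6 states):
  p0 = b.a.(0 + 0) + b.(0 + 0 + 0) | b.(0 | 0) | -b-> p1, -b-> p2, -b-> p3
  p1 = (0 + 0 + 0) | b.(0 | 0) | -b-> p4
  p2 = a.(0 + 0) | -a-> p5
  p3 = b.(0 + 0 + 0) | (0 | 0) | -b-> p4
  p4 = (0 + 0 + 0) | (0 | 0) | deadlocked
  p5 = 0 + 0 | deadlocked
Reachable graph of Q (6 states):
  q0 = b.a.(0 + 0) + b.(0 + 0) | b.(0 | 0) | -b-> q1, -b-> q2, -b-> q3
  q1 = (0 + 0) | b.(0 | 0) | -b-> q4
  q2 = a.(0 + 0) | -a-> q5
  q3 = b.(0 + 0) | (0 | 0) | -b-> q4
  q4 = (0 + 0) | (0 | 0) | deadlocked
  q5 = 0 + 0 | deadlocked
Partition-refinement fixed point:
  B0 = {p0, q0}
  B1 = {p1, p3, q1, q3}
  B2 = {p4, p5, q4, q5}
  B3 = {p2, q2}
p0 ∈ B0, q0 ∈ B0 → same block

YES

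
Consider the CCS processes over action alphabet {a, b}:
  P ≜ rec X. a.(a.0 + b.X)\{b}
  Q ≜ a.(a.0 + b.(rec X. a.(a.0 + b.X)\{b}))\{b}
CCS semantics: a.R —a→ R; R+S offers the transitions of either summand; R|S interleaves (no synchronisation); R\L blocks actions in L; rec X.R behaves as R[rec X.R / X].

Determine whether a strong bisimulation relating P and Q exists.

P's transition system — 3 states:
  m0 = rec X. a.(a.0 + b.X)\{b} → ··a··> m1
  m1 = (a.0 + b.(rec X. a.(a.0 + b.X)\{b}))\{b} → ··a··> m2
  m2 = 0\{b} → ·
Q's transition system — 3 states:
  n0 = a.(a.0 + b.(rec X. a.(a.0 + b.X)\{b}))\{b} → ··a··> n1
  n1 = (a.0 + b.(rec X. a.(a.0 + b.X)\{b}))\{b} → ··a··> n2
  n2 = 0\{b} → ·
Partition-refinement fixed point:
  B0 = {m0, n0}
  B1 = {m1, n1}
  B2 = {m2, n2}
m0 ∈ B0, n0 ∈ B0 → same block

bisimilar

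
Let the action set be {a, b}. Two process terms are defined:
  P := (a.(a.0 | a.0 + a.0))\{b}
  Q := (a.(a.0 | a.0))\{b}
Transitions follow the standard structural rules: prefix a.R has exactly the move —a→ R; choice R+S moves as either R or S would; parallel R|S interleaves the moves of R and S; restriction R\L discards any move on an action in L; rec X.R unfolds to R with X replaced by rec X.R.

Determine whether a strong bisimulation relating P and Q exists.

not bisimilar

LTS(P): 6 reachable states
  u0 = (a.(a.0 | a.0 + a.0))\{b} → ··a··> u1
  u1 = (a.0 | a.0 + a.0)\{b} → ··a··> u2, ··a··> u3, ··a··> u4
  u2 = (0 | a.0)\{b} → ··a··> u5
  u3 = (a.0 | 0)\{b} → ··a··> u5
  u4 = 0\{b} → deadlocked
  u5 = (0 | 0)\{b} → deadlocked
LTS(Q): 5 reachable states
  v0 = (a.(a.0 | a.0))\{b} → ··a··> v1
  v1 = (a.0 | a.0)\{b} → ··a··> v2, ··a··> v3
  v2 = (0 | a.0)\{b} → ··a··> v4
  v3 = (a.0 | 0)\{b} → ··a··> v4
  v4 = (0 | 0)\{b} → deadlocked
Coarsest stable partition (strong bisimilarity classes):
  B0 = {u0}
  B1 = {u1}
  B2 = {u2, u3, v2, v3}
  B3 = {u4, u5, v4}
  B4 = {v0}
  B5 = {v1}
u0 ∈ B0, v0 ∈ B4 → different blocks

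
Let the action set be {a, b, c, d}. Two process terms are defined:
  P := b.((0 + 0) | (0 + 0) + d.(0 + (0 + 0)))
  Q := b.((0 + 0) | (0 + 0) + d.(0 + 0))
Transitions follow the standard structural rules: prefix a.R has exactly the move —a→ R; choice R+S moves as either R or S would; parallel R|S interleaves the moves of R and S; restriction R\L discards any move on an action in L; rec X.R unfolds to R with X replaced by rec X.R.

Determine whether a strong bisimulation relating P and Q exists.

YES

LTS(P): 3 reachable states
  m0 = b.((0 + 0) | (0 + 0) + d.(0 + (0 + 0))) ⊢ -b-> m1
  m1 = (0 + 0) | (0 + 0) + d.(0 + (0 + 0)) ⊢ -d-> m2
  m2 = 0 + (0 + 0) ⊢ (no moves)
LTS(Q): 3 reachable states
  n0 = b.((0 + 0) | (0 + 0) + d.(0 + 0)) ⊢ -b-> n1
  n1 = (0 + 0) | (0 + 0) + d.(0 + 0) ⊢ -d-> n2
  n2 = 0 + 0 ⊢ (no moves)
Coarsest stable partition (strong bisimilarity classes):
  B0 = {m0, n0}
  B1 = {m1, n1}
  B2 = {m2, n2}
m0 ∈ B0, n0 ∈ B0 → same block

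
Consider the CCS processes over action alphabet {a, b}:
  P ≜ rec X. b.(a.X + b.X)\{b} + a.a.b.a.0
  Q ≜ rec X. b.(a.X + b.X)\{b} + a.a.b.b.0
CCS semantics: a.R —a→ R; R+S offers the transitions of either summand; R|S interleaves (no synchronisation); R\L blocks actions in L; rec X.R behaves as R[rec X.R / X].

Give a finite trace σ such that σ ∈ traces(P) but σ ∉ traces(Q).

aaba

Reachable graph of P (9 states):
  s0 = rec X. b.(a.X + b.X)\{b} + a.a.b.a.0 :: ··a··> s1, ··b··> s2
  s1 = a.b.a.0 :: ··a··> s3
  s2 = (a.(rec X. b.(a.X + b.X)\{b} + a.a.b.a.0) + b.(rec X. b.(a.X + b.X)\{b} + a.a.b.a.0))\{b} :: ··a··> s4
  s3 = b.a.0 :: ··b··> s5
  s4 = (rec X. b.(a.X + b.X)\{b} + a.a.b.a.0)\{b} :: ··a··> s6
  s5 = a.0 :: ··a··> s7
  s6 = (a.b.a.0)\{b} :: ··a··> s8
  s7 = 0 :: (no moves)
  s8 = (b.a.0)\{b} :: (no moves)
Reachable graph of Q (9 states):
  t0 = rec X. b.(a.X + b.X)\{b} + a.a.b.b.0 :: ··a··> t1, ··b··> t2
  t1 = a.b.b.0 :: ··a··> t3
  t2 = (a.(rec X. b.(a.X + b.X)\{b} + a.a.b.b.0) + b.(rec X. b.(a.X + b.X)\{b} + a.a.b.b.0))\{b} :: ··a··> t4
  t3 = b.b.0 :: ··b··> t5
  t4 = (rec X. b.(a.X + b.X)\{b} + a.a.b.b.0)\{b} :: ··a··> t6
  t5 = b.0 :: ··b··> t7
  t6 = (a.b.b.0)\{b} :: ··a··> t8
  t7 = 0 :: (no moves)
  t8 = (b.b.0)\{b} :: (no moves)
Executing aaba from P (initial set {s0}):
  step 1 (a): {s1}
  step 2 (a): {s3}
  step 3 (b): {s5}
  step 4 (a): {s7}
  P completes σ.
Executing aaba from Q (initial set {t0}):
  step 1 (a): {t1}
  step 2 (a): {t3}
  step 3 (b): {t5}
  step 4 (a): ∅ (Q stuck)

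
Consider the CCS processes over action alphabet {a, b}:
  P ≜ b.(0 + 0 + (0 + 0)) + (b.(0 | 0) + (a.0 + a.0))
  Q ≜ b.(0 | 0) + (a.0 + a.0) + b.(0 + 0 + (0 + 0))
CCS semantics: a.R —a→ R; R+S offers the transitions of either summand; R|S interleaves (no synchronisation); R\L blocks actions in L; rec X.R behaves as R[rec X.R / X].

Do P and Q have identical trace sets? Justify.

YES

Reachable graph of P (4 states):
  s0 = b.(0 + 0 + (0 + 0)) + (b.(0 | 0) + (a.0 + a.0)) has moves —a→ s1, —b→ s2, —b→ s3
  s1 = 0 has moves stopped
  s2 = 0 + 0 + (0 + 0) has moves stopped
  s3 = 0 | 0 has moves stopped
Reachable graph of Q (4 states):
  t0 = b.(0 | 0) + (a.0 + a.0) + b.(0 + 0 + (0 + 0)) has moves —a→ t1, —b→ t2, —b→ t3
  t1 = 0 has moves stopped
  t2 = 0 + 0 + (0 + 0) has moves stopped
  t3 = 0 | 0 has moves stopped
Partition-refinement fixed point:
  B0 = {s0, t0}
  B1 = {s1, s2, s3, t1, t2, t3}
s0 ∈ B0, t0 ∈ B0 → same block
Bisimilar ⇒ trace-equivalent.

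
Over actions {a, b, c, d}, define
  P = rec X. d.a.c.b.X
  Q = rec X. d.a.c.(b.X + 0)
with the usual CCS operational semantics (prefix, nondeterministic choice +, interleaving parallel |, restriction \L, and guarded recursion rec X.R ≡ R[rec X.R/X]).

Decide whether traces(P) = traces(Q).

trace-equivalent

P's transition system — 4 states:
  m0 = rec X. d.a.c.b.X ⊢ -d-> m1
  m1 = a.c.b.(rec X. d.a.c.b.X) ⊢ -a-> m2
  m2 = c.b.(rec X. d.a.c.b.X) ⊢ -c-> m3
  m3 = b.(rec X. d.a.c.b.X) ⊢ -b-> m0
Q's transition system — 4 states:
  n0 = rec X. d.a.c.(b.X + 0) ⊢ -d-> n1
  n1 = a.c.(b.(rec X. d.a.c.(b.X + 0)) + 0) ⊢ -a-> n2
  n2 = c.(b.(rec X. d.a.c.(b.X + 0)) + 0) ⊢ -c-> n3
  n3 = b.(rec X. d.a.c.(b.X + 0)) + 0 ⊢ -b-> n0
Partition-refinement fixed point:
  B0 = {m0, n0}
  B1 = {m1, n1}
  B2 = {m2, n2}
  B3 = {m3, n3}
m0 ∈ B0, n0 ∈ B0 → same block
Bisimilar ⇒ trace-equivalent.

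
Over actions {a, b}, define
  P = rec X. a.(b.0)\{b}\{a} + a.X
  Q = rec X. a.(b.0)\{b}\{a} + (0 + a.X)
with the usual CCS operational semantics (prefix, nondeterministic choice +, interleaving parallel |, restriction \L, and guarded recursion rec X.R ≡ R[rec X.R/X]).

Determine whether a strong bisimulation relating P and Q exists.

YES

P's transition system — 2 states:
  s0 = rec X. a.(b.0)\{b}\{a} + a.X | ··a··> s0, ··a··> s1
  s1 = (b.0)\{b}\{a} | (no moves)
Q's transition system — 2 states:
  t0 = rec X. a.(b.0)\{b}\{a} + (0 + a.X) | ··a··> t0, ··a··> t1
  t1 = (b.0)\{b}\{a} | (no moves)
Coarsest stable partition (strong bisimilarity classes):
  B0 = {s0, t0}
  B1 = {s1, t1}
s0 ∈ B0, t0 ∈ B0 → same block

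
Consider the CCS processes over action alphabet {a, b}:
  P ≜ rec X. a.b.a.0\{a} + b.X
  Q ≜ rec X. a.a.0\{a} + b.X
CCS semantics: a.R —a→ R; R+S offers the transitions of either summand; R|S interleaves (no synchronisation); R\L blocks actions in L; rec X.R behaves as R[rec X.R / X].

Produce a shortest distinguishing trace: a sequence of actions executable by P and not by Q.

ab

Reachable graph of P (4 states):
  u0 = rec X. a.b.a.0\{a} + b.X ⊢ =a=> u1, =b=> u0
  u1 = b.a.0\{a} ⊢ =b=> u2
  u2 = a.0\{a} ⊢ =a=> u3
  u3 = 0\{a} ⊢ stopped
Reachable graph of Q (3 states):
  v0 = rec X. a.a.0\{a} + b.X ⊢ =a=> v1, =b=> v0
  v1 = a.0\{a} ⊢ =a=> v2
  v2 = 0\{a} ⊢ stopped
Executing ab from P (initial set {u0}):
  step 1 (a): {u1}
  step 2 (b): {u2}
  — P admits the full trace.
Executing ab from Q (initial set {v0}):
  step 1 (a): {v1}
  step 2 (b): no successor for Q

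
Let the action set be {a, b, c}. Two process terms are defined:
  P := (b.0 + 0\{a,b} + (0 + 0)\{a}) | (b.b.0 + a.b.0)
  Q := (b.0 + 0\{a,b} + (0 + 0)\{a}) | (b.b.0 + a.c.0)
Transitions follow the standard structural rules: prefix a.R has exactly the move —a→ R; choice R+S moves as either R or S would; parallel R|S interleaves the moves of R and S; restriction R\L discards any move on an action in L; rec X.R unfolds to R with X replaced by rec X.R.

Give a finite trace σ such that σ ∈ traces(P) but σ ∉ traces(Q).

P's transition system — 6 states:
  p0 = (b.0 + 0\{a,b} + (0 + 0)\{a}) | (b.b.0 + a.b.0) → ··a··> p1, ··b··> p1, ··b··> p2
  p1 = (b.0 + 0\{a,b} + (0 + 0)\{a}) | b.0 → ··b··> p3, ··b··> p4
  p2 = 0 | (b.b.0 + a.b.0) → ··a··> p4, ··b··> p4
  p3 = (b.0 + 0\{a,b} + (0 + 0)\{a}) | 0 → ··b··> p5
  p4 = 0 | b.0 → ··b··> p5
  p5 = 0 | 0 → deadlocked
Q's transition system — 8 states:
  q0 = (b.0 + 0\{a,b} + (0 + 0)\{a}) | (b.b.0 + a.c.0) → ··a··> q1, ··b··> q2, ··b··> q3
  q1 = (b.0 + 0\{a,b} + (0 + 0)\{a}) | c.0 → ··b··> q4, ··c··> q5
  q2 = (b.0 + 0\{a,b} + (0 + 0)\{a}) | b.0 → ··b··> q5, ··b··> q6
  q3 = 0 | (b.b.0 + a.c.0) → ··a··> q4, ··b··> q6
  q4 = 0 | c.0 → ··c··> q7
  q5 = (b.0 + 0\{a,b} + (0 + 0)\{a}) | 0 → ··b··> q7
  q6 = 0 | b.0 → ··b··> q7
  q7 = 0 | 0 → deadlocked
Executing abb from P (initial set {p0}):
  after a @ step 1: {p1}
  after b @ step 2: {p3, p4}
  after b @ step 3: {p5}
  P completes σ.
Executing abb from Q (initial set {q0}):
  after a @ step 1: {q1}
  after b @ step 2: {q4}
  after b @ step 3: ∅ (Q stuck)

abb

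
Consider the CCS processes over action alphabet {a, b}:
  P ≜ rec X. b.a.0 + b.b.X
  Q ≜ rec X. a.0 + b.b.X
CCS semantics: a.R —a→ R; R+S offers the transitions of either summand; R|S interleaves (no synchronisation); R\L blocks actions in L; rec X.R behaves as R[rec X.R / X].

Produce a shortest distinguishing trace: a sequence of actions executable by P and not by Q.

ba

Reachable graph of P (4 states):
  m0 = rec X. b.a.0 + b.b.X ⊢ =b=> m1, =b=> m2
  m1 = a.0 ⊢ =a=> m3
  m2 = b.(rec X. b.a.0 + b.b.X) ⊢ =b=> m0
  m3 = 0 ⊢ (no moves)
Reachable graph of Q (3 states):
  n0 = rec X. a.0 + b.b.X ⊢ =a=> n1, =b=> n2
  n1 = 0 ⊢ (no moves)
  n2 = b.(rec X. a.0 + b.b.X) ⊢ =b=> n0
Executing ba from P (initial set {m0}):
  [1] b ⇒ {m1, m2}
  [2] a ⇒ {m3}
  ✓ P
Executing ba from Q (initial set {n0}):
  [1] b ⇒ {n2}
  [2] a ⇒ no successor for Q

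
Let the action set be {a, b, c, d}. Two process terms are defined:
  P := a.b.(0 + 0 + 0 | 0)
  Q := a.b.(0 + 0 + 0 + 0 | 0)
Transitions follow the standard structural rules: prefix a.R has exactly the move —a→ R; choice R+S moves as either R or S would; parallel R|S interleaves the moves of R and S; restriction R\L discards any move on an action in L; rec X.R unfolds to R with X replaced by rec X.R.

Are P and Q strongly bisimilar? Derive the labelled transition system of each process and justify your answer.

YES

P's transition system — 3 states:
  u0 = a.b.(0 + 0 + 0 | 0) ⊢ --a--▸ u1
  u1 = b.(0 + 0 + 0 | 0) ⊢ --b--▸ u2
  u2 = 0 + 0 + 0 | 0 ⊢ ·
Q's transition system — 3 states:
  v0 = a.b.(0 + 0 + 0 + 0 | 0) ⊢ --a--▸ v1
  v1 = b.(0 + 0 + 0 + 0 | 0) ⊢ --b--▸ v2
  v2 = 0 + 0 + 0 + 0 | 0 ⊢ ·
Partition-refinement fixed point:
  B0 = {u0, v0}
  B1 = {u1, v1}
  B2 = {u2, v2}
u0 ∈ B0, v0 ∈ B0 → same block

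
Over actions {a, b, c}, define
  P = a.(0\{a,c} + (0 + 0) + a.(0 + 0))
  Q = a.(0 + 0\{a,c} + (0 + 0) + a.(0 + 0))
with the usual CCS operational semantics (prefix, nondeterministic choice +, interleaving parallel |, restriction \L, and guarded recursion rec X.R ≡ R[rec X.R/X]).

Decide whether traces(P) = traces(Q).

LTS(P): 3 reachable states
  m0 = a.(0\{a,c} + (0 + 0) + a.(0 + 0)) ⊢ ··a··> m1
  m1 = 0\{a,c} + (0 + 0) + a.(0 + 0) ⊢ ··a··> m2
  m2 = 0 + 0 ⊢ ∅
LTS(Q): 3 reachable states
  n0 = a.(0 + 0\{a,c} + (0 + 0) + a.(0 + 0)) ⊢ ··a··> n1
  n1 = 0 + 0\{a,c} + (0 + 0) + a.(0 + 0) ⊢ ··a··> n2
  n2 = 0 + 0 ⊢ ∅
Partition-refinement fixed point:
  B0 = {m0, n0}
  B1 = {m1, n1}
  B2 = {m2, n2}
m0 ∈ B0, n0 ∈ B0 → same block
Bisimilar ⇒ trace-equivalent.

YES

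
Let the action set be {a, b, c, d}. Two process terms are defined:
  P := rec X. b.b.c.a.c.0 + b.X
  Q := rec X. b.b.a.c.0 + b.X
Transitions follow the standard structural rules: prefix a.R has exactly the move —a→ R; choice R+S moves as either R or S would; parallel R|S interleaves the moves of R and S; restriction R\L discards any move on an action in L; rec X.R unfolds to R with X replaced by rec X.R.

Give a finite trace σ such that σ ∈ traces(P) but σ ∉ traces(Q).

P's transition system — 6 states:
  m0 = rec X. b.b.c.a.c.0 + b.X :: -b-> m0, -b-> m1
  m1 = b.c.a.c.0 :: -b-> m2
  m2 = c.a.c.0 :: -c-> m3
  m3 = a.c.0 :: -a-> m4
  m4 = c.0 :: -c-> m5
  m5 = 0 :: (no moves)
Q's transition system — 5 states:
  n0 = rec X. b.b.a.c.0 + b.X :: -b-> n0, -b-> n1
  n1 = b.a.c.0 :: -b-> n2
  n2 = a.c.0 :: -a-> n3
  n3 = c.0 :: -c-> n4
  n4 = 0 :: (no moves)
Executing bbc from P (initial set {m0}):
  step 1 (b): {m0, m1}
  step 2 (b): {m0, m1, m2}
  step 3 (c): {m3}
  — P admits the full trace.
Executing bbc from Q (initial set {n0}):
  step 1 (b): {n0, n1}
  step 2 (b): {n0, n1, n2}
  step 3 (c): ∅ (Q stuck)

bbc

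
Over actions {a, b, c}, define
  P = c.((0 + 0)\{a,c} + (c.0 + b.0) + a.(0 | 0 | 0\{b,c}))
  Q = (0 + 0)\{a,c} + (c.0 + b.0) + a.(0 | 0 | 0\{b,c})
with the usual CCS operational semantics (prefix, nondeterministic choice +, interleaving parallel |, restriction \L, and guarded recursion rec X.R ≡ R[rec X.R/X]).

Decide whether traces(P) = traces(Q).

trace-distinct — witness ⟨ca⟩

P's transition system — 4 states:
  u0 = c.((0 + 0)\{a,c} + (c.0 + b.0) + a.(0 | 0 | 0\{b,c})) ⊢ -c-> u1
  u1 = (0 + 0)\{a,c} + (c.0 + b.0) + a.(0 | 0 | 0\{b,c}) ⊢ -a-> u2, -b-> u3, -c-> u3
  u2 = 0 | 0 | 0\{b,c} ⊢ deadlocked
  u3 = 0 ⊢ deadlocked
Q's transition system — 3 states:
  v0 = (0 + 0)\{a,c} + (c.0 + b.0) + a.(0 | 0 | 0\{b,c}) ⊢ -a-> v1, -b-> v2, -c-> v2
  v1 = 0 | 0 | 0\{b,c} ⊢ deadlocked
  v2 = 0 ⊢ deadlocked
Run σ = ⟨ca⟩ on P: start {u0}
  step 1 (c): {u1}
  step 2 (a): {u2}
  — P admits the full trace.
Run σ = ⟨ca⟩ on Q: start {v0}
  step 1 (c): {v2}
  step 2 (a): ∅ (Q stuck)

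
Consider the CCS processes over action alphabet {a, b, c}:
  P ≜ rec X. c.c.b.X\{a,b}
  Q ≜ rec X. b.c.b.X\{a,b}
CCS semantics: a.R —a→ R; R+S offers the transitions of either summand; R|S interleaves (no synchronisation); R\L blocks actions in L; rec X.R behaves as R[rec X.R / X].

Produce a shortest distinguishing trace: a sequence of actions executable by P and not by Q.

Reachable graph of P (6 states):
  p0 = rec X. c.c.b.X\{a,b} has moves —c→ p1
  p1 = c.b.(rec X. c.c.b.X\{a,b})\{a,b} has moves —c→ p2
  p2 = b.(rec X. c.c.b.X\{a,b})\{a,b} has moves —b→ p3
  p3 = (rec X. c.c.b.X\{a,b})\{a,b} has moves —c→ p4
  p4 = (c.b.(rec X. c.c.b.X\{a,b})\{a,b})\{a,b} has moves —c→ p5
  p5 = (b.(rec X. c.c.b.X\{a,b})\{a,b})\{a,b} has moves (no moves)
Reachable graph of Q (4 states):
  q0 = rec X. b.c.b.X\{a,b} has moves —b→ q1
  q1 = c.b.(rec X. b.c.b.X\{a,b})\{a,b} has moves —c→ q2
  q2 = b.(rec X. b.c.b.X\{a,b})\{a,b} has moves —b→ q3
  q3 = (rec X. b.c.b.X\{a,b})\{a,b} has moves (no moves)
Executing c from P (initial set {p0}):
  step 1 (c): {p1}
  ✓ P
Executing c from Q (initial set {q0}):
  step 1 (c): ∅ (Q stuck)

c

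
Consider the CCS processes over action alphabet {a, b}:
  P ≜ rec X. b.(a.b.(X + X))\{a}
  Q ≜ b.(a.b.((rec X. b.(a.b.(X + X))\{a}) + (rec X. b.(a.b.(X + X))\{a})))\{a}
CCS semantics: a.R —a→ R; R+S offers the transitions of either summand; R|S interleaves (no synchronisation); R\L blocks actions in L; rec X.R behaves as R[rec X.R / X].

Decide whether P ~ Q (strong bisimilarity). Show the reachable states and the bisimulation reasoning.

Reachable graph of P (2 states):
  p0 = rec X. b.(a.b.(X + X))\{a} :: ··b··> p1
  p1 = (a.b.((rec X. b.(a.b.(X + X))\{a}) + (rec X. b.(a.b.(X + X))\{a})))\{a} :: (no moves)
Reachable graph of Q (2 states):
  q0 = b.(a.b.((rec X. b.(a.b.(X + X))\{a}) + (rec X. b.(a.b.(X + X))\{a})))\{a} :: ··b··> q1
  q1 = (a.b.((rec X. b.(a.b.(X + X))\{a}) + (rec X. b.(a.b.(X + X))\{a})))\{a} :: (no moves)
Bisimilarity quotient blocks:
  B0 = {p0, q0}
  B1 = {p1, q1}
p0 ∈ B0, q0 ∈ B0 → same block

YES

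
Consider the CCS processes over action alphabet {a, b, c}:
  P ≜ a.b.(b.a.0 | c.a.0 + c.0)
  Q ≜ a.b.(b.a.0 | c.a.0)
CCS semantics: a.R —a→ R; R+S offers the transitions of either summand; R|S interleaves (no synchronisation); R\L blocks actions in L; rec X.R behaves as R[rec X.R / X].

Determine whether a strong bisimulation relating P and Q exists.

NO

P's transition system — 12 states:
  m0 = a.b.(b.a.0 | c.a.0 + c.0) :: -a-> m1
  m1 = b.(b.a.0 | c.a.0 + c.0) :: -b-> m2
  m2 = b.a.0 | c.a.0 + c.0 :: -b-> m3, -c-> m4, -c-> m5
  m3 = a.0 | c.a.0 :: -a-> m6, -c-> m7
  m4 = 0 :: deadlocked
  m5 = b.a.0 | a.0 :: -a-> m8, -b-> m7
  m6 = 0 | c.a.0 :: -c-> m9
  m7 = a.0 | a.0 :: -a-> m10, -a-> m9
  m8 = b.a.0 | 0 :: -b-> m10
  m9 = 0 | a.0 :: -a-> m11
  m10 = a.0 | 0 :: -a-> m11
  m11 = 0 | 0 :: deadlocked
Q's transition system — 11 states:
  n0 = a.b.(b.a.0 | c.a.0) :: -a-> n1
  n1 = b.(b.a.0 | c.a.0) :: -b-> n2
  n2 = b.a.0 | c.a.0 :: -b-> n3, -c-> n4
  n3 = a.0 | c.a.0 :: -a-> n5, -c-> n6
  n4 = b.a.0 | a.0 :: -a-> n7, -b-> n6
  n5 = 0 | c.a.0 :: -c-> n8
  n6 = a.0 | a.0 :: -a-> n8, -a-> n9
  n7 = b.a.0 | 0 :: -b-> n9
  n8 = 0 | a.0 :: -a-> n10
  n9 = a.0 | 0 :: -a-> n10
  n10 = 0 | 0 :: deadlocked
Bisimilarity quotient blocks:
  B0 = {m0}
  B1 = {m1}
  B2 = {m2}
  B3 = {m3, n3}
  B4 = {m7, n6}
  B5 = {m10, m9, n8, n9}
  B6 = {m11, m4, n10}
  B7 = {m6, n5}
  B8 = {m5, n4}
  B9 = {m8, n7}
  B10 = {n0}
  B11 = {n1}
  B12 = {n2}
m0 ∈ B0, n0 ∈ B10 → different blocks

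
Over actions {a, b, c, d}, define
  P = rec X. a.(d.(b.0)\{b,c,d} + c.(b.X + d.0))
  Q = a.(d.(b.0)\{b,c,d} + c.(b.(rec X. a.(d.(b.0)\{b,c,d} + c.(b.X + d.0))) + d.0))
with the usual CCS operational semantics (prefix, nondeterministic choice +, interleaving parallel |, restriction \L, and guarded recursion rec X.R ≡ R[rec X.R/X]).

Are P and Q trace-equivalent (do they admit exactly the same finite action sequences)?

traces(P) = traces(Q)

LTS(P): 5 reachable states
  s0 = rec X. a.(d.(b.0)\{b,c,d} + c.(b.X + d.0)) :: -a-> s1
  s1 = d.(b.0)\{b,c,d} + c.(b.(rec X. a.(d.(b.0)\{b,c,d} + c.(b.X + d.0))) + d.0) :: -c-> s2, -d-> s3
  s2 = b.(rec X. a.(d.(b.0)\{b,c,d} + c.(b.X + d.0))) + d.0 :: -b-> s0, -d-> s4
  s3 = (b.0)\{b,c,d} :: ·
  s4 = 0 :: ·
LTS(Q): 6 reachable states
  t0 = a.(d.(b.0)\{b,c,d} + c.(b.(rec X. a.(d.(b.0)\{b,c,d} + c.(b.X + d.0))) + d.0)) :: -a-> t1
  t1 = d.(b.0)\{b,c,d} + c.(b.(rec X. a.(d.(b.0)\{b,c,d} + c.(b.X + d.0))) + d.0) :: -c-> t2, -d-> t3
  t2 = b.(rec X. a.(d.(b.0)\{b,c,d} + c.(b.X + d.0))) + d.0 :: -b-> t4, -d-> t5
  t3 = (b.0)\{b,c,d} :: ·
  t4 = rec X. a.(d.(b.0)\{b,c,d} + c.(b.X + d.0)) :: -a-> t1
  t5 = 0 :: ·
Bisimilarity quotient blocks:
  B0 = {s0, t0, t4}
  B1 = {s1, t1}
  B2 = {s2, t2}
  B3 = {s3, s4, t3, t5}
s0 ∈ B0, t0 ∈ B0 → same block
Bisimilar ⇒ trace-equivalent.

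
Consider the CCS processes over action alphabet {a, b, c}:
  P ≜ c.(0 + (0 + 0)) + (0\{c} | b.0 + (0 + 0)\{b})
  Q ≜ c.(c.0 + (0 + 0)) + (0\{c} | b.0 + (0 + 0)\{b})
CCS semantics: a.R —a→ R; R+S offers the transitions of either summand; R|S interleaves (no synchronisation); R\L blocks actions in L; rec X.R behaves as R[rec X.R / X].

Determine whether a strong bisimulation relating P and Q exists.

Reachable graph of P (3 states):
  m0 = c.(0 + (0 + 0)) + (0\{c} | b.0 + (0 + 0)\{b}) has moves ··b··> m1, ··c··> m2
  m1 = 0\{c} | 0 has moves (no moves)
  m2 = 0 + (0 + 0) has moves (no moves)
Reachable graph of Q (4 states):
  n0 = c.(c.0 + (0 + 0)) + (0\{c} | b.0 + (0 + 0)\{b}) has moves ··b··> n1, ··c··> n2
  n1 = 0\{c} | 0 has moves (no moves)
  n2 = c.0 + (0 + 0) has moves ··c··> n3
  n3 = 0 has moves (no moves)
Bisimilarity quotient blocks:
  B0 = {m0}
  B1 = {m1, m2, n1, n3}
  B2 = {n0}
  B3 = {n2}
m0 ∈ B0, n0 ∈ B2 → different blocks

not bisimilar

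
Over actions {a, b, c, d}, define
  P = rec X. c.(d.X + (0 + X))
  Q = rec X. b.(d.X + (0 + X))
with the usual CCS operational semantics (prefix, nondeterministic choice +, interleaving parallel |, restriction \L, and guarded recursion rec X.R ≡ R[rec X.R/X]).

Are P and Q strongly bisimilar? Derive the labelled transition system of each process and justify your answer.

P's transition system — 2 states:
  p0 = rec X. c.(d.X + (0 + X)) :: -c-> p1
  p1 = d.(rec X. c.(d.X + (0 + X))) + (0 + (rec X. c.(d.X + (0 + X)))) :: -c-> p1, -d-> p0
Q's transition system — 2 states:
  q0 = rec X. b.(d.X + (0 + X)) :: -b-> q1
  q1 = d.(rec X. b.(d.X + (0 + X))) + (0 + (rec X. b.(d.X + (0 + X)))) :: -b-> q1, -d-> q0
Bisimilarity quotient blocks:
  B0 = {p0}
  B1 = {p1}
  B2 = {q0}
  B3 = {q1}
p0 ∈ B0, q0 ∈ B2 → different blocks

NO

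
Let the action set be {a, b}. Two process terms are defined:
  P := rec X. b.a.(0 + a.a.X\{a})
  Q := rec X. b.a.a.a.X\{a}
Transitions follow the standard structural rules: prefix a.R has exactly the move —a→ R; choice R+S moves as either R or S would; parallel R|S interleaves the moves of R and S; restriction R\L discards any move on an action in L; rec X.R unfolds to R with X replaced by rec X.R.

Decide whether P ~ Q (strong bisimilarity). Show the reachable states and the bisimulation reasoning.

YES

Reachable graph of P (6 states):
  p0 = rec X. b.a.(0 + a.a.X\{a}) :: =b=> p1
  p1 = a.(0 + a.a.(rec X. b.a.(0 + a.a.X\{a}))\{a}) :: =a=> p2
  p2 = 0 + a.a.(rec X. b.a.(0 + a.a.X\{a}))\{a} :: =a=> p3
  p3 = a.(rec X. b.a.(0 + a.a.X\{a}))\{a} :: =a=> p4
  p4 = (rec X. b.a.(0 + a.a.X\{a}))\{a} :: =b=> p5
  p5 = (a.(0 + a.a.(rec X. b.a.(0 + a.a.X\{a}))\{a}))\{a} :: deadlocked
Reachable graph of Q (6 states):
  q0 = rec X. b.a.a.a.X\{a} :: =b=> q1
  q1 = a.a.a.(rec X. b.a.a.a.X\{a})\{a} :: =a=> q2
  q2 = a.a.(rec X. b.a.a.a.X\{a})\{a} :: =a=> q3
  q3 = a.(rec X. b.a.a.a.X\{a})\{a} :: =a=> q4
  q4 = (rec X. b.a.a.a.X\{a})\{a} :: =b=> q5
  q5 = (a.a.a.(rec X. b.a.a.a.X\{a})\{a})\{a} :: deadlocked
Partition-refinement fixed point:
  B0 = {p0, q0}
  B1 = {p1, q1}
  B2 = {p2, q2}
  B3 = {p3, q3}
  B4 = {p4, q4}
  B5 = {p5, q5}
p0 ∈ B0, q0 ∈ B0 → same block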